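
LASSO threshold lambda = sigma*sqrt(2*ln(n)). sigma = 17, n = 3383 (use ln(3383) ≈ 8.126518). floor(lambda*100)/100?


ln(3383) ≈ 8.126518.
2*ln(n) ≈ 16.253036.
sqrt(2*ln(n)) ≈ sqrt(16.253036) ≈ 4.031505.
lambda ≈ 17*4.031505 = 68.535585.
floor(lambda*100)/100 = 68.53.

68.53


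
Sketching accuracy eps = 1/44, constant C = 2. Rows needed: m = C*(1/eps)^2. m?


1/eps = 44.
(1/eps)^2 = 1936.
m = 2*1936 = 3872.

3872


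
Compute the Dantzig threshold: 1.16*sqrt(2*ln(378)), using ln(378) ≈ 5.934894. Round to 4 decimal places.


ln(378) ≈ 5.934894.
2*ln(n) ≈ 11.869788.
sqrt(2*ln(n)) ≈ sqrt(11.869788) ≈ 3.445256.
threshold ≈ 1.16*3.445256 = 3.99649696 ≈ 3.9965.

3.9965


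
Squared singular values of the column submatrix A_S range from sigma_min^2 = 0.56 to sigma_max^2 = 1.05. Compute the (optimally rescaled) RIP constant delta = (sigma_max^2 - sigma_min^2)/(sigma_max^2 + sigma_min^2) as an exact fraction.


lambda_max - lambda_min = 1.05 - 0.56 = 0.49.
lambda_max + lambda_min = 1.05 + 0.56 = 1.61.
delta = 0.49/1.61 = 49/161 = 7/23.

7/23


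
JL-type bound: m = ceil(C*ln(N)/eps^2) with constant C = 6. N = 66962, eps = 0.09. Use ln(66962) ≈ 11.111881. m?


ln(66962) ≈ 11.111881.
eps^2 = 0.09^2 = 0.0081.
C*ln(N)/eps^2 ≈ 6*11.111881/0.0081 ≈ 8231.023.
m = ceil(8231.023) = 8232.

8232


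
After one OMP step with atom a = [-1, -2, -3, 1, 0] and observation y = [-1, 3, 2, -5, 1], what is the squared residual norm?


a^T a = 15.
a^T y = -16.
coeff = -16/15 = -16/15.
||r||^2 = 344/15.

344/15


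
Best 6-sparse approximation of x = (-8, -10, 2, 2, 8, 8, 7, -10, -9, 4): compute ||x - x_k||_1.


Sorted |x_i| descending: [10, 10, 9, 8, 8, 8, 7, 4, 2, 2]
Keep top 6: [10, 10, 9, 8, 8, 8]
Tail entries: [7, 4, 2, 2]
L1 error = sum of tail = 15.

15


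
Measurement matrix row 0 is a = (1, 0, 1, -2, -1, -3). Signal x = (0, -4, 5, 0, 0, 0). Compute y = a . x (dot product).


Non-zero terms: ['0*-4', '1*5']
Products: [0, 5]
y = sum = 5.

5


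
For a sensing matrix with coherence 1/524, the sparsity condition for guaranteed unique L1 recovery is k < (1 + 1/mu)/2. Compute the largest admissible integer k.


1/mu = 524.
1 + 1/mu = 525.
(1 + 1/mu)/2 = 262.5 is not an integer, so k_max = floor(262.5) = 262.

262


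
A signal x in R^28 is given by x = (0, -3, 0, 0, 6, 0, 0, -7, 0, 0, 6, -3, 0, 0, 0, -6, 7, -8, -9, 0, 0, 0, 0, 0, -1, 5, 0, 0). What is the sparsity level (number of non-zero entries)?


Non-zero positions: [1, 4, 7, 10, 11, 15, 16, 17, 18, 24, 25].
Sparsity = 11.

11


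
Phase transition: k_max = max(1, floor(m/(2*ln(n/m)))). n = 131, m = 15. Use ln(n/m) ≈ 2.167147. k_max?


n/m = 131/15.
ln(n/m) ≈ 2.167147.
2*ln(n/m) ≈ 4.334294.
m/(2*ln(n/m)) ≈ 15/4.334294 ≈ 3.4608.
floor = 3.
k_max = max(1, 3) = 3.

3


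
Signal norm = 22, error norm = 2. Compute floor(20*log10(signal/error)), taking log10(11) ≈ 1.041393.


||x||/||e|| = 22/2 = 11.
log10(11) ≈ 1.041393.
20*log10(||x||/||e||) ≈ 20*1.041393 = 20.82786.
floor(20.82786) = 20.

20


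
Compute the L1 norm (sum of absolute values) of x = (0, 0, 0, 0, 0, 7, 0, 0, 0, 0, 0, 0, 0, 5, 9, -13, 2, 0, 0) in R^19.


Non-zero entries: [(5, 7), (13, 5), (14, 9), (15, -13), (16, 2)]
Absolute values: [7, 5, 9, 13, 2]
||x||_1 = sum = 36.

36


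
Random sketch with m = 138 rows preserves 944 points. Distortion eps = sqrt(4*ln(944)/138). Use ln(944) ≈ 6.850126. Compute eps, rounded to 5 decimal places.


ln(944) ≈ 6.850126.
4*ln(N)/m ≈ 4*6.850126/138 ≈ 0.19855438.
eps = sqrt(0.19855438) ≈ 0.4455944 ≈ 0.44559.

0.44559


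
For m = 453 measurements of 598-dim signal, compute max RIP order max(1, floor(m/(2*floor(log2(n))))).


floor(log2(598)) = 9.
2*9 = 18.
m/(2*floor(log2(n))) = 453/18 ≈ 25.1667.
floor = 25.
k = max(1, 25) = 25.

25


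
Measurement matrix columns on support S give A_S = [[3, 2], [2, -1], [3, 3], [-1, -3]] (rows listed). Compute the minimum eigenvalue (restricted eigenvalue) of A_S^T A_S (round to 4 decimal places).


A_S^T A_S = [[23, 16], [16, 23]].
trace = 46.
det = 273.
disc = trace^2 - 4*det = 2116 - 4*273 = 1024.
sqrt(1024) = 32.
lam_min = (46 - 32)/2 = 7 = 7.0000.

7.0000


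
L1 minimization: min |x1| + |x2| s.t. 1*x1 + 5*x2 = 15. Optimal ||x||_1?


Axis intercepts:
  x1 = 15, x2 = 0: L1 = 15
  x1 = 0, x2 = 3: L1 = 3
x* = (0, 3)
||x*||_1 = 3.

3


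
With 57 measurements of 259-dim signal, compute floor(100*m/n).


100*m/n = 100*57/259 ≈ 22.0077.
floor = 22.

22


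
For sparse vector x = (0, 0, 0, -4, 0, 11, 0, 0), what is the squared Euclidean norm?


Non-zero entries: [(3, -4), (5, 11)]
Squares: [16, 121]
||x||_2^2 = sum = 137.

137


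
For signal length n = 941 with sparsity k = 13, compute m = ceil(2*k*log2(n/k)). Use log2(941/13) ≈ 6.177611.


log2(n/k) = log2(941/13) ≈ 6.177611.
2*k*log2(n/k) ≈ 2*13*6.177611 = 160.617886.
m = ceil(160.617886) = 161.

161


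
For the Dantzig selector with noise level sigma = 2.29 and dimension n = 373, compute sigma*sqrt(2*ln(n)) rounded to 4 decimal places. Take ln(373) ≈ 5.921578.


ln(373) ≈ 5.921578.
2*ln(n) ≈ 11.843156.
sqrt(2*ln(n)) ≈ sqrt(11.843156) ≈ 3.441389.
threshold ≈ 2.29*3.441389 = 7.88078081 ≈ 7.8808.

7.8808


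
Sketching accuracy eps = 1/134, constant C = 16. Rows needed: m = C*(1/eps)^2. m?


1/eps = 134.
(1/eps)^2 = 17956.
m = 16*17956 = 287296.

287296


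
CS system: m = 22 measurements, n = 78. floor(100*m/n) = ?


100*m/n = 100*22/78 ≈ 28.2051.
floor = 28.

28


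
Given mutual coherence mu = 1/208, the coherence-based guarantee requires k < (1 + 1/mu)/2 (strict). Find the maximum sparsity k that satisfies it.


1/mu = 208.
1 + 1/mu = 209.
(1 + 1/mu)/2 = 104.5 is not an integer, so k_max = floor(104.5) = 104.

104


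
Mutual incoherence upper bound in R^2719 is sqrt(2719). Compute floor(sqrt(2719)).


52^2 = 2704 <= 2719 < 2809 = 53^2, so 52 <= sqrt(2719) < 53.
floor(sqrt(2719)) = 52.

52


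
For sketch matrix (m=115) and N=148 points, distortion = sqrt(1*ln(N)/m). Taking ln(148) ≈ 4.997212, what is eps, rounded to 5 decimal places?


ln(148) ≈ 4.997212.
1*ln(N)/m ≈ 1*4.997212/115 ≈ 0.04345402.
eps = sqrt(0.04345402) ≈ 0.2084563 ≈ 0.20846.

0.20846


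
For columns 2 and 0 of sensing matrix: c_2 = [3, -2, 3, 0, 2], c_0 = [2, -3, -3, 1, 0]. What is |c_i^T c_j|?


Inner product: 3*2 + -2*-3 + 3*-3 + 0*1 + 2*0
Products: [6, 6, -9, 0, 0]
Sum = 3.
|dot| = 3.

3


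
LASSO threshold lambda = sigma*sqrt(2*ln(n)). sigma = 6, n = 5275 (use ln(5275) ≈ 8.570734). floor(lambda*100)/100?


ln(5275) ≈ 8.570734.
2*ln(n) ≈ 17.141468.
sqrt(2*ln(n)) ≈ sqrt(17.141468) ≈ 4.140226.
lambda ≈ 6*4.140226 = 24.841356.
floor(lambda*100)/100 = 24.84.

24.84


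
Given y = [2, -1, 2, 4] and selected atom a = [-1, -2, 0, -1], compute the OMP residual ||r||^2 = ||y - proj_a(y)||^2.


a^T a = 6.
a^T y = -4.
coeff = -4/6 = -2/3.
||r||^2 = 67/3.

67/3


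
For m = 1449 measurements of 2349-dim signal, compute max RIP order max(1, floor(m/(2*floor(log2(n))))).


floor(log2(2349)) = 11.
2*11 = 22.
m/(2*floor(log2(n))) = 1449/22 ≈ 65.8636.
floor = 65.
k = max(1, 65) = 65.

65


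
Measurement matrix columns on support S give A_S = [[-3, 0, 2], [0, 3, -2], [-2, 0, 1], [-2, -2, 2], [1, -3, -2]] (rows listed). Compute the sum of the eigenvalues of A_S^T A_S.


Sum of eigenvalues of A_S^T A_S = trace(A_S^T A_S) = sum of squared column norms of A_S.
A_S^T A_S diagonal: [18, 22, 17].
trace = 18 + 22 + 17 = 57.

57


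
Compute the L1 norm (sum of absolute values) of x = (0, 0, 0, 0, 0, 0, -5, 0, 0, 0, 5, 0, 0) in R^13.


Non-zero entries: [(6, -5), (10, 5)]
Absolute values: [5, 5]
||x||_1 = sum = 10.

10


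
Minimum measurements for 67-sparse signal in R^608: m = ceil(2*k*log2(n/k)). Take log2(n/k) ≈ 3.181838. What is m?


log2(n/k) = log2(608/67) ≈ 3.181838.
2*k*log2(n/k) ≈ 2*67*3.181838 = 426.366292.
m = ceil(426.366292) = 427.

427


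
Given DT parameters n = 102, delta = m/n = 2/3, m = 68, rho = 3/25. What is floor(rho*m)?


m = 2/3*102 = 68.
rho = 3/25.
rho*m = 3/25*68 = 8.16.
k = floor(8.16) = 8.

8


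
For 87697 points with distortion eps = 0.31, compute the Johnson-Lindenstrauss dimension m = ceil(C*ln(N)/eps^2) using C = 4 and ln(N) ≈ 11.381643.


ln(87697) ≈ 11.381643.
eps^2 = 0.31^2 = 0.0961.
C*ln(N)/eps^2 ≈ 4*11.381643/0.0961 ≈ 473.7416.
m = ceil(473.7416) = 474.

474


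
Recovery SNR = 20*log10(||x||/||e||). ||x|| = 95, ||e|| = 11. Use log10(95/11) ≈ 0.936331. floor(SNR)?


||x||/||e|| = 95/11.
log10(95/11) ≈ 0.936331.
20*log10(||x||/||e||) ≈ 20*0.936331 = 18.72662.
floor(18.72662) = 18.

18


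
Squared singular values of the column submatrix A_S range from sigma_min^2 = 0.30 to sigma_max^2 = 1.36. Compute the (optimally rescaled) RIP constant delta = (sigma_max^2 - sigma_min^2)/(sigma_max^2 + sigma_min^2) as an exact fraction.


lambda_max - lambda_min = 1.36 - 0.30 = 1.06.
lambda_max + lambda_min = 1.36 + 0.30 = 1.66.
delta = 1.06/1.66 = 106/166 = 53/83.

53/83


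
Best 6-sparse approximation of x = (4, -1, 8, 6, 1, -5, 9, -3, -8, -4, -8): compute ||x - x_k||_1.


Sorted |x_i| descending: [9, 8, 8, 8, 6, 5, 4, 4, 3, 1, 1]
Keep top 6: [9, 8, 8, 8, 6, 5]
Tail entries: [4, 4, 3, 1, 1]
L1 error = sum of tail = 13.

13


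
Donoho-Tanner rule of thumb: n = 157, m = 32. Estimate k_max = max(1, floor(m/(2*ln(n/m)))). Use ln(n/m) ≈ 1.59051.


n/m = 157/32.
ln(n/m) ≈ 1.59051.
2*ln(n/m) ≈ 3.18102.
m/(2*ln(n/m)) ≈ 32/3.18102 ≈ 10.0597.
floor = 10.
k_max = max(1, 10) = 10.

10


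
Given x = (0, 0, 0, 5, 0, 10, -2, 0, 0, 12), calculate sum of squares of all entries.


Non-zero entries: [(3, 5), (5, 10), (6, -2), (9, 12)]
Squares: [25, 100, 4, 144]
||x||_2^2 = sum = 273.

273


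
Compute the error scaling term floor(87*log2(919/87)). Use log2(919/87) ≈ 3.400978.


log2(n/k) = log2(919/87) ≈ 3.400978.
k*log2(n/k) ≈ 87*3.400978 = 295.885086.
floor(295.885086) = 295.

295


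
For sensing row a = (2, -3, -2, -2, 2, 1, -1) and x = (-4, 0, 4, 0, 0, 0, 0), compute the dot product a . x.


Non-zero terms: ['2*-4', '-2*4']
Products: [-8, -8]
y = sum = -16.

-16


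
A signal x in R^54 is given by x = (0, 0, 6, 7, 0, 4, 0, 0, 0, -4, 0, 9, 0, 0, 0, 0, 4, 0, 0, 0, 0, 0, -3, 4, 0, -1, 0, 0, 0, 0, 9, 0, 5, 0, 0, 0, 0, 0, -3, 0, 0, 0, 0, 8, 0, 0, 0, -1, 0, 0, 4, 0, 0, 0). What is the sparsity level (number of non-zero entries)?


Non-zero positions: [2, 3, 5, 9, 11, 16, 22, 23, 25, 30, 32, 38, 43, 47, 50].
Sparsity = 15.

15


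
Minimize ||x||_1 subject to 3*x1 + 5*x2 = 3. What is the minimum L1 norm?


Axis intercepts:
  x1 = 1, x2 = 0: L1 = 1
  x1 = 0, x2 = 3/5: L1 = 3/5
x* = (0, 3/5)
||x*||_1 = 3/5.

3/5


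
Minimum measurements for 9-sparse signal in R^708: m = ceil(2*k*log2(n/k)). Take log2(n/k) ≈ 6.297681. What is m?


log2(n/k) = log2(708/9) ≈ 6.297681.
2*k*log2(n/k) ≈ 2*9*6.297681 = 113.358258.
m = ceil(113.358258) = 114.

114


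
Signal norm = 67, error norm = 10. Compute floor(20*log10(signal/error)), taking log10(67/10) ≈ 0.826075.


||x||/||e|| = 67/10.
log10(67/10) ≈ 0.826075.
20*log10(||x||/||e||) ≈ 20*0.826075 = 16.5215.
floor(16.5215) = 16.

16


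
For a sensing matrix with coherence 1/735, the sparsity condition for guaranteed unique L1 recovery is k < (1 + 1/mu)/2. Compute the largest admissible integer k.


1/mu = 735.
1 + 1/mu = 736.
(1 + 1/mu)/2 = 368 is an integer and the inequality is strict, so k_max = 368 - 1 = 367.

367


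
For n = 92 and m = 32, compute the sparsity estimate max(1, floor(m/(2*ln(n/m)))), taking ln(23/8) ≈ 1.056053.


n/m = 92/32 = 23/8.
ln(n/m) ≈ 1.056053.
2*ln(n/m) ≈ 2.112106.
m/(2*ln(n/m)) ≈ 32/2.112106 ≈ 15.1508.
floor = 15.
k_max = max(1, 15) = 15.

15


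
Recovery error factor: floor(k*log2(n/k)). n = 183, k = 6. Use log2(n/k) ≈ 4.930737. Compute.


log2(n/k) = log2(183/6) ≈ 4.930737.
k*log2(n/k) ≈ 6*4.930737 = 29.584422.
floor(29.584422) = 29.

29


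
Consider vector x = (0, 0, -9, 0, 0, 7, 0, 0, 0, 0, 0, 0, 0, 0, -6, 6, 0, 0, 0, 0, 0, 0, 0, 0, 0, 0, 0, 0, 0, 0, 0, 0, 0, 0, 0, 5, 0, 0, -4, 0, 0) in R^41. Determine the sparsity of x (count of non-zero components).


Non-zero positions: [2, 5, 14, 15, 35, 38].
Sparsity = 6.

6


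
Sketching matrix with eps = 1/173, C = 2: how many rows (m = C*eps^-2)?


1/eps = 173.
(1/eps)^2 = 29929.
m = 2*29929 = 59858.

59858


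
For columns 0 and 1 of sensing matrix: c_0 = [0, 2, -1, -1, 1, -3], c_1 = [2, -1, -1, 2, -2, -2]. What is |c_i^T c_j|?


Inner product: 0*2 + 2*-1 + -1*-1 + -1*2 + 1*-2 + -3*-2
Products: [0, -2, 1, -2, -2, 6]
Sum = 1.
|dot| = 1.

1


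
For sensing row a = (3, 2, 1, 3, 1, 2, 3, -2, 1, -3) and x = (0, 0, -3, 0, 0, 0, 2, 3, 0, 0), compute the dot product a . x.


Non-zero terms: ['1*-3', '3*2', '-2*3']
Products: [-3, 6, -6]
y = sum = -3.

-3


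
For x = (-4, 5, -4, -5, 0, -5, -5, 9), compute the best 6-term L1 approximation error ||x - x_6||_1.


Sorted |x_i| descending: [9, 5, 5, 5, 5, 4, 4, 0]
Keep top 6: [9, 5, 5, 5, 5, 4]
Tail entries: [4, 0]
L1 error = sum of tail = 4.

4


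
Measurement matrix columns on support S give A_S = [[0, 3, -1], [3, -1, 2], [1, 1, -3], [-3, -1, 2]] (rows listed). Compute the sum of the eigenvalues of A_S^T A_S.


Sum of eigenvalues of A_S^T A_S = trace(A_S^T A_S) = sum of squared column norms of A_S.
A_S^T A_S diagonal: [19, 12, 18].
trace = 19 + 12 + 18 = 49.

49


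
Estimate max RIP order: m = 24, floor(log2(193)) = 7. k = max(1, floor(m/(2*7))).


floor(log2(193)) = 7.
2*7 = 14.
m/(2*floor(log2(n))) = 24/14 ≈ 1.7143.
floor = 1.
k = max(1, 1) = 1.

1


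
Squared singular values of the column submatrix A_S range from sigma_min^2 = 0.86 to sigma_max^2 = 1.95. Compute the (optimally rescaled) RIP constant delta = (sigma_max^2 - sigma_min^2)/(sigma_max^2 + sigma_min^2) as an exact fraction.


lambda_max - lambda_min = 1.95 - 0.86 = 1.09.
lambda_max + lambda_min = 1.95 + 0.86 = 2.81.
delta = 1.09/2.81 = 109/281.

109/281


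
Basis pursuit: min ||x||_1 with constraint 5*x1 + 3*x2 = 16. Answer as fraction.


Axis intercepts:
  x1 = 16/5, x2 = 0: L1 = 16/5
  x1 = 0, x2 = 16/3: L1 = 16/3
x* = (16/5, 0)
||x*||_1 = 16/5.

16/5


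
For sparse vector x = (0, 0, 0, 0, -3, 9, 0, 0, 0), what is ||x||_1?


Non-zero entries: [(4, -3), (5, 9)]
Absolute values: [3, 9]
||x||_1 = sum = 12.

12


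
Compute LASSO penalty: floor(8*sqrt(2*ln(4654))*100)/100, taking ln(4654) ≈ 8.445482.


ln(4654) ≈ 8.445482.
2*ln(n) ≈ 16.890964.
sqrt(2*ln(n)) ≈ sqrt(16.890964) ≈ 4.109862.
lambda ≈ 8*4.109862 = 32.878896.
floor(lambda*100)/100 = 32.87.

32.87


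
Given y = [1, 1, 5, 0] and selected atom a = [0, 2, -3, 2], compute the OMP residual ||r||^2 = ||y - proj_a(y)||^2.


a^T a = 17.
a^T y = -13.
coeff = -13/17 = -13/17.
||r||^2 = 290/17.

290/17


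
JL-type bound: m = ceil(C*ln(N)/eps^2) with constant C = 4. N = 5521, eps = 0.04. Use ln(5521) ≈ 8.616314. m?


ln(5521) ≈ 8.616314.
eps^2 = 0.04^2 = 0.0016.
C*ln(N)/eps^2 ≈ 4*8.616314/0.0016 ≈ 21540.785.
m = ceil(21540.785) = 21541.

21541


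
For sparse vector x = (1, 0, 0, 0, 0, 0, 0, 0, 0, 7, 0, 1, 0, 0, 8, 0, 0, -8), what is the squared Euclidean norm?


Non-zero entries: [(0, 1), (9, 7), (11, 1), (14, 8), (17, -8)]
Squares: [1, 49, 1, 64, 64]
||x||_2^2 = sum = 179.

179


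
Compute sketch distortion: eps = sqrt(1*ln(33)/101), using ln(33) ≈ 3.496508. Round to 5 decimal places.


ln(33) ≈ 3.496508.
1*ln(N)/m ≈ 1*3.496508/101 ≈ 0.03461889.
eps = sqrt(0.03461889) ≈ 0.1860615 ≈ 0.18606.

0.18606


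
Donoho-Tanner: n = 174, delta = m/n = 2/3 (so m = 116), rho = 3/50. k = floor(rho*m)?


m = 2/3*174 = 116.
rho = 3/50.
rho*m = 3/50*116 = 6.96.
k = floor(6.96) = 6.

6


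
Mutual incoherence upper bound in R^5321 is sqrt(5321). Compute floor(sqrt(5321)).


72^2 = 5184 <= 5321 < 5329 = 73^2, so 72 <= sqrt(5321) < 73.
floor(sqrt(5321)) = 72.

72


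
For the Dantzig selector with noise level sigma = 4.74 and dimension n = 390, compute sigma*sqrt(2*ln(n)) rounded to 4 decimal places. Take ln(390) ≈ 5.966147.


ln(390) ≈ 5.966147.
2*ln(n) ≈ 11.932294.
sqrt(2*ln(n)) ≈ sqrt(11.932294) ≈ 3.454315.
threshold ≈ 4.74*3.454315 = 16.3734531 ≈ 16.3735.

16.3735


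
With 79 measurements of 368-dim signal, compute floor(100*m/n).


100*m/n = 100*79/368 ≈ 21.4674.
floor = 21.

21


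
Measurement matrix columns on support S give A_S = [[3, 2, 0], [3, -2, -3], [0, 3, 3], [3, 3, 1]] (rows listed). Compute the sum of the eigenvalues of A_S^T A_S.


Sum of eigenvalues of A_S^T A_S = trace(A_S^T A_S) = sum of squared column norms of A_S.
A_S^T A_S diagonal: [27, 26, 19].
trace = 27 + 26 + 19 = 72.

72


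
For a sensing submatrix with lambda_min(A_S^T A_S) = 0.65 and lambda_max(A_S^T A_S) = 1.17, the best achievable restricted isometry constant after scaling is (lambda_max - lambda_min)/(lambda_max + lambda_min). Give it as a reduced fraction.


lambda_max - lambda_min = 1.17 - 0.65 = 0.52.
lambda_max + lambda_min = 1.17 + 0.65 = 1.82.
delta = 0.52/1.82 = 52/182 = 2/7.

2/7


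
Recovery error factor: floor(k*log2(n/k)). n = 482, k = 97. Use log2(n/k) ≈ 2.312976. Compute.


log2(n/k) = log2(482/97) ≈ 2.312976.
k*log2(n/k) ≈ 97*2.312976 = 224.358672.
floor(224.358672) = 224.

224


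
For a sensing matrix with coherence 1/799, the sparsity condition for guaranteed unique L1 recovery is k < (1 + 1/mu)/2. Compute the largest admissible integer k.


1/mu = 799.
1 + 1/mu = 800.
(1 + 1/mu)/2 = 400 is an integer and the inequality is strict, so k_max = 400 - 1 = 399.

399


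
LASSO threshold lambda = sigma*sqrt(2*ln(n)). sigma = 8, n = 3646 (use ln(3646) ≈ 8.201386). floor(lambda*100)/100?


ln(3646) ≈ 8.201386.
2*ln(n) ≈ 16.402772.
sqrt(2*ln(n)) ≈ sqrt(16.402772) ≈ 4.050034.
lambda ≈ 8*4.050034 = 32.400272.
floor(lambda*100)/100 = 32.40.

32.40


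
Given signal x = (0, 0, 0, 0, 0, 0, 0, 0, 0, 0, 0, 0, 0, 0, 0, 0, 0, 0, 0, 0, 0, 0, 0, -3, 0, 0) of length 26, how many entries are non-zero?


Non-zero positions: [23].
Sparsity = 1.

1


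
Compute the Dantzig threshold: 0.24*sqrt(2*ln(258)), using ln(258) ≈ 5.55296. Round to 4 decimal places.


ln(258) ≈ 5.55296.
2*ln(n) ≈ 11.10592.
sqrt(2*ln(n)) ≈ sqrt(11.10592) ≈ 3.332555.
threshold ≈ 0.24*3.332555 = 0.7998132 ≈ 0.7998.

0.7998


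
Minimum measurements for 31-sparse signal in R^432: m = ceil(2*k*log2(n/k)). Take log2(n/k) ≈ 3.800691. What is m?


log2(n/k) = log2(432/31) ≈ 3.800691.
2*k*log2(n/k) ≈ 2*31*3.800691 = 235.642842.
m = ceil(235.642842) = 236.

236


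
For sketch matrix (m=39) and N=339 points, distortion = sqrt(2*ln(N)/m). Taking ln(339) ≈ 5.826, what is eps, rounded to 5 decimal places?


ln(339) ≈ 5.826.
2*ln(N)/m ≈ 2*5.826/39 ≈ 0.29876923.
eps = sqrt(0.29876923) ≈ 0.5465979 ≈ 0.54660.

0.54660


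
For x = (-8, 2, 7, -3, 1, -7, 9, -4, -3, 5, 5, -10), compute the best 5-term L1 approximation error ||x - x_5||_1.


Sorted |x_i| descending: [10, 9, 8, 7, 7, 5, 5, 4, 3, 3, 2, 1]
Keep top 5: [10, 9, 8, 7, 7]
Tail entries: [5, 5, 4, 3, 3, 2, 1]
L1 error = sum of tail = 23.

23


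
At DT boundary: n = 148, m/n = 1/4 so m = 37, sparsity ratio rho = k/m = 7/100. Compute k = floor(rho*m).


m = 1/4*148 = 37.
rho = 7/100.
rho*m = 7/100*37 = 2.59.
k = floor(2.59) = 2.

2


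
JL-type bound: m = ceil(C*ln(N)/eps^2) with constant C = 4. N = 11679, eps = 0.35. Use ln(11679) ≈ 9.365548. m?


ln(11679) ≈ 9.365548.
eps^2 = 0.35^2 = 0.1225.
C*ln(N)/eps^2 ≈ 4*9.365548/0.1225 ≈ 305.8138.
m = ceil(305.8138) = 306.

306


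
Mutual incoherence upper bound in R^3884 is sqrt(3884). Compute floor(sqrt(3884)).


62^2 = 3844 <= 3884 < 3969 = 63^2, so 62 <= sqrt(3884) < 63.
floor(sqrt(3884)) = 62.

62


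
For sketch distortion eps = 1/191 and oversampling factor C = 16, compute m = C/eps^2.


1/eps = 191.
(1/eps)^2 = 36481.
m = 16*36481 = 583696.

583696


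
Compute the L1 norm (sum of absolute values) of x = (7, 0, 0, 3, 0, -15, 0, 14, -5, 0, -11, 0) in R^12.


Non-zero entries: [(0, 7), (3, 3), (5, -15), (7, 14), (8, -5), (10, -11)]
Absolute values: [7, 3, 15, 14, 5, 11]
||x||_1 = sum = 55.

55


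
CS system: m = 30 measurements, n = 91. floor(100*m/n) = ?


100*m/n = 100*30/91 ≈ 32.967.
floor = 32.

32


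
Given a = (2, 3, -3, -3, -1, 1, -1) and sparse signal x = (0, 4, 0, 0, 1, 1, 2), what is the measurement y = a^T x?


Non-zero terms: ['3*4', '-1*1', '1*1', '-1*2']
Products: [12, -1, 1, -2]
y = sum = 10.

10


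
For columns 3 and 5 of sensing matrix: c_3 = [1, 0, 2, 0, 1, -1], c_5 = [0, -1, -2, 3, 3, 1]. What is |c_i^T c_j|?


Inner product: 1*0 + 0*-1 + 2*-2 + 0*3 + 1*3 + -1*1
Products: [0, 0, -4, 0, 3, -1]
Sum = -2.
|dot| = 2.

2


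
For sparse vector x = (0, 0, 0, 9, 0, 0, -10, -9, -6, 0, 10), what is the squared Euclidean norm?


Non-zero entries: [(3, 9), (6, -10), (7, -9), (8, -6), (10, 10)]
Squares: [81, 100, 81, 36, 100]
||x||_2^2 = sum = 398.

398


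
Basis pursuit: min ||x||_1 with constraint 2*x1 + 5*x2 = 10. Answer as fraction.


Axis intercepts:
  x1 = 5, x2 = 0: L1 = 5
  x1 = 0, x2 = 2: L1 = 2
x* = (0, 2)
||x*||_1 = 2.

2


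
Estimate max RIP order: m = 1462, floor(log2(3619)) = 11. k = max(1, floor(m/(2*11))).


floor(log2(3619)) = 11.
2*11 = 22.
m/(2*floor(log2(n))) = 1462/22 ≈ 66.4545.
floor = 66.
k = max(1, 66) = 66.

66


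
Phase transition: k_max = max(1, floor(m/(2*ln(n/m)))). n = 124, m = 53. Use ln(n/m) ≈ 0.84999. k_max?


n/m = 124/53.
ln(n/m) ≈ 0.84999.
2*ln(n/m) ≈ 1.69998.
m/(2*ln(n/m)) ≈ 53/1.69998 ≈ 31.1768.
floor = 31.
k_max = max(1, 31) = 31.

31


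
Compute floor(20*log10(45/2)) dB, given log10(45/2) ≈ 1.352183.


||x||/||e|| = 45/2.
log10(45/2) ≈ 1.352183.
20*log10(||x||/||e||) ≈ 20*1.352183 = 27.04366.
floor(27.04366) = 27.

27


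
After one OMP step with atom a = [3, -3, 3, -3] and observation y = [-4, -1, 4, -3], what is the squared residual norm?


a^T a = 36.
a^T y = 12.
coeff = 12/36 = 1/3.
||r||^2 = 38.

38


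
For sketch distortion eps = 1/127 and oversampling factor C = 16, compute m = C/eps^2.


1/eps = 127.
(1/eps)^2 = 16129.
m = 16*16129 = 258064.

258064


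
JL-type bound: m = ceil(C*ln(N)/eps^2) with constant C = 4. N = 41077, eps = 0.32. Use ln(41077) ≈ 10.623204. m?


ln(41077) ≈ 10.623204.
eps^2 = 0.32^2 = 0.1024.
C*ln(N)/eps^2 ≈ 4*10.623204/0.1024 ≈ 414.9689.
m = ceil(414.9689) = 415.

415


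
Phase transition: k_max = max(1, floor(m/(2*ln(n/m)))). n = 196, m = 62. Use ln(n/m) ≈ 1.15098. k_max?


n/m = 196/62 = 98/31.
ln(n/m) ≈ 1.15098.
2*ln(n/m) ≈ 2.30196.
m/(2*ln(n/m)) ≈ 62/2.30196 ≈ 26.9336.
floor = 26.
k_max = max(1, 26) = 26.

26


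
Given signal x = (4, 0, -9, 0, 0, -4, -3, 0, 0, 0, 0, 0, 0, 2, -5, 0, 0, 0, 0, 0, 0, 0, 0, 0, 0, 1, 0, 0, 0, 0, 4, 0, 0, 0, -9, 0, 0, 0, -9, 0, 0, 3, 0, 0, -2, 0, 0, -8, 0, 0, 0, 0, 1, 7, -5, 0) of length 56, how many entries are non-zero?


Non-zero positions: [0, 2, 5, 6, 13, 14, 25, 30, 34, 38, 41, 44, 47, 52, 53, 54].
Sparsity = 16.

16


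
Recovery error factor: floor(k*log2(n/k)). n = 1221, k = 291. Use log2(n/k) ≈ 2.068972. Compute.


log2(n/k) = log2(1221/291) ≈ 2.068972.
k*log2(n/k) ≈ 291*2.068972 = 602.070852.
floor(602.070852) = 602.

602


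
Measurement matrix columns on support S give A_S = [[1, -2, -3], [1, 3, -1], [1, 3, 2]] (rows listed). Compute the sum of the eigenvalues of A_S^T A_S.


Sum of eigenvalues of A_S^T A_S = trace(A_S^T A_S) = sum of squared column norms of A_S.
A_S^T A_S diagonal: [3, 22, 14].
trace = 3 + 22 + 14 = 39.

39


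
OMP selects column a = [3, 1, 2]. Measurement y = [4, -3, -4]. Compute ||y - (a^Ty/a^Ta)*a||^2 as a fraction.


a^T a = 14.
a^T y = 1.
coeff = 1/14 = 1/14.
||r||^2 = 573/14.

573/14


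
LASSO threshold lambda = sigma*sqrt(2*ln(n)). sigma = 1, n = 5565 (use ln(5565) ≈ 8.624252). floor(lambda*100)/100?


ln(5565) ≈ 8.624252.
2*ln(n) ≈ 17.248504.
sqrt(2*ln(n)) ≈ sqrt(17.248504) ≈ 4.153132.
lambda ≈ 1*4.153132 = 4.153132.
floor(lambda*100)/100 = 4.15.

4.15


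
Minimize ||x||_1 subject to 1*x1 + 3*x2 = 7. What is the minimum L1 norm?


Axis intercepts:
  x1 = 7, x2 = 0: L1 = 7
  x1 = 0, x2 = 7/3: L1 = 7/3
x* = (0, 7/3)
||x*||_1 = 7/3.

7/3


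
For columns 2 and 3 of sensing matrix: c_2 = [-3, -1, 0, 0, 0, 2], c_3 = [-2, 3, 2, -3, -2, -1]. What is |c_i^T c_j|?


Inner product: -3*-2 + -1*3 + 0*2 + 0*-3 + 0*-2 + 2*-1
Products: [6, -3, 0, 0, 0, -2]
Sum = 1.
|dot| = 1.

1


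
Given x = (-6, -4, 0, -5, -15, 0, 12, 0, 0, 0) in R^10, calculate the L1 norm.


Non-zero entries: [(0, -6), (1, -4), (3, -5), (4, -15), (6, 12)]
Absolute values: [6, 4, 5, 15, 12]
||x||_1 = sum = 42.

42


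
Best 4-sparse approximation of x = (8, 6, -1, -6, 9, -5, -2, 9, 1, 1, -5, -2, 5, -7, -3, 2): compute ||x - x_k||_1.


Sorted |x_i| descending: [9, 9, 8, 7, 6, 6, 5, 5, 5, 3, 2, 2, 2, 1, 1, 1]
Keep top 4: [9, 9, 8, 7]
Tail entries: [6, 6, 5, 5, 5, 3, 2, 2, 2, 1, 1, 1]
L1 error = sum of tail = 39.

39


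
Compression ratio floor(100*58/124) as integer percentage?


100*m/n = 100*58/124 ≈ 46.7742.
floor = 46.

46


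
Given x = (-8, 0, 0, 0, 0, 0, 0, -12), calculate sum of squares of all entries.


Non-zero entries: [(0, -8), (7, -12)]
Squares: [64, 144]
||x||_2^2 = sum = 208.

208


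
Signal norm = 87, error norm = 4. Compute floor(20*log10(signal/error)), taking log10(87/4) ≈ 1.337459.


||x||/||e|| = 87/4.
log10(87/4) ≈ 1.337459.
20*log10(||x||/||e||) ≈ 20*1.337459 = 26.74918.
floor(26.74918) = 26.

26


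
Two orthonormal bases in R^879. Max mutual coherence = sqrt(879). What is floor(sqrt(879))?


29^2 = 841 <= 879 < 900 = 30^2, so 29 <= sqrt(879) < 30.
floor(sqrt(879)) = 29.

29


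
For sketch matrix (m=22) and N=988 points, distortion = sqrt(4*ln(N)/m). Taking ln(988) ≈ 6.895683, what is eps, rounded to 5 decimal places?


ln(988) ≈ 6.895683.
4*ln(N)/m ≈ 4*6.895683/22 ≈ 1.25376055.
eps = sqrt(1.25376055) ≈ 1.1197145 ≈ 1.11971.

1.11971


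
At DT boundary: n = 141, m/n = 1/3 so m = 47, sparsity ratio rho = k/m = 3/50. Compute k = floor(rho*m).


m = 1/3*141 = 47.
rho = 3/50.
rho*m = 3/50*47 = 2.82.
k = floor(2.82) = 2.

2


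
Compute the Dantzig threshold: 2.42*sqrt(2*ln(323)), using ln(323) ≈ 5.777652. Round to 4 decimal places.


ln(323) ≈ 5.777652.
2*ln(n) ≈ 11.555304.
sqrt(2*ln(n)) ≈ sqrt(11.555304) ≈ 3.399309.
threshold ≈ 2.42*3.399309 = 8.22632778 ≈ 8.2263.

8.2263


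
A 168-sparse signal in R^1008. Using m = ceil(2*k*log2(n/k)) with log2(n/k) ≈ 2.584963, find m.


log2(n/k) = log2(1008/168) ≈ 2.584963.
2*k*log2(n/k) ≈ 2*168*2.584963 = 868.547568.
m = ceil(868.547568) = 869.

869


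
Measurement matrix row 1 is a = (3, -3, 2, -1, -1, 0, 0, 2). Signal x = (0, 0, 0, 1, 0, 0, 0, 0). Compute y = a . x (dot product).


Non-zero terms: ['-1*1']
Products: [-1]
y = sum = -1.

-1


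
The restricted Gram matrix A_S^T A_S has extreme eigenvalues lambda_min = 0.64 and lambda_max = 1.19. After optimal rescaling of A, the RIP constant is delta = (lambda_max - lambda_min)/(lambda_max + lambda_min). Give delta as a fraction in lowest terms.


lambda_max - lambda_min = 1.19 - 0.64 = 0.55.
lambda_max + lambda_min = 1.19 + 0.64 = 1.83.
delta = 0.55/1.83 = 55/183.

55/183


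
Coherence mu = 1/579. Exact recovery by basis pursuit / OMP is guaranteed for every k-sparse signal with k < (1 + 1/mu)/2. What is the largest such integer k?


1/mu = 579.
1 + 1/mu = 580.
(1 + 1/mu)/2 = 290 is an integer and the inequality is strict, so k_max = 290 - 1 = 289.

289


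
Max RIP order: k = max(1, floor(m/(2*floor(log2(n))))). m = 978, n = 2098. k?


floor(log2(2098)) = 11.
2*11 = 22.
m/(2*floor(log2(n))) = 978/22 ≈ 44.4545.
floor = 44.
k = max(1, 44) = 44.

44


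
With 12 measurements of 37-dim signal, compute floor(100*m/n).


100*m/n = 100*12/37 ≈ 32.4324.
floor = 32.

32


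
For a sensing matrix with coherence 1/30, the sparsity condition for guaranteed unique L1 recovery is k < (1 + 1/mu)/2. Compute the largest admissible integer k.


1/mu = 30.
1 + 1/mu = 31.
(1 + 1/mu)/2 = 15.5 is not an integer, so k_max = floor(15.5) = 15.

15


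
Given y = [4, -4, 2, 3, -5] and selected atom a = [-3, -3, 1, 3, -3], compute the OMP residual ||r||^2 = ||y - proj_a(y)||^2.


a^T a = 37.
a^T y = 26.
coeff = 26/37 = 26/37.
||r||^2 = 1914/37.

1914/37


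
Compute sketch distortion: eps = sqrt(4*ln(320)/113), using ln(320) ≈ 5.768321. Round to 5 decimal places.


ln(320) ≈ 5.768321.
4*ln(N)/m ≈ 4*5.768321/113 ≈ 0.20418835.
eps = sqrt(0.20418835) ≈ 0.4518721 ≈ 0.45187.

0.45187


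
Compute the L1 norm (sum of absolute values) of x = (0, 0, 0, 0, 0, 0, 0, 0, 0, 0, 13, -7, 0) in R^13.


Non-zero entries: [(10, 13), (11, -7)]
Absolute values: [13, 7]
||x||_1 = sum = 20.

20


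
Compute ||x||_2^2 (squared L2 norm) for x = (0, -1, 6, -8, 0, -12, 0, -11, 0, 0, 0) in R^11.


Non-zero entries: [(1, -1), (2, 6), (3, -8), (5, -12), (7, -11)]
Squares: [1, 36, 64, 144, 121]
||x||_2^2 = sum = 366.

366


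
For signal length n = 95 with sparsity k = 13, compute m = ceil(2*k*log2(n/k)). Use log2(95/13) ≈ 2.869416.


log2(n/k) = log2(95/13) ≈ 2.869416.
2*k*log2(n/k) ≈ 2*13*2.869416 = 74.604816.
m = ceil(74.604816) = 75.

75


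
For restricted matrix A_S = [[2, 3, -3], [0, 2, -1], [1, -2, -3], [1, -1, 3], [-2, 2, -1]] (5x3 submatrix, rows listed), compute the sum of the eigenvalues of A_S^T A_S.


Sum of eigenvalues of A_S^T A_S = trace(A_S^T A_S) = sum of squared column norms of A_S.
A_S^T A_S diagonal: [10, 22, 29].
trace = 10 + 22 + 29 = 61.

61


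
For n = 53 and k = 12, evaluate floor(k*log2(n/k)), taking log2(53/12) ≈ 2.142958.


log2(n/k) = log2(53/12) ≈ 2.142958.
k*log2(n/k) ≈ 12*2.142958 = 25.715496.
floor(25.715496) = 25.

25


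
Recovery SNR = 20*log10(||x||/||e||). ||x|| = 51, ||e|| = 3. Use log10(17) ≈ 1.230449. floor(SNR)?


||x||/||e|| = 51/3 = 17.
log10(17) ≈ 1.230449.
20*log10(||x||/||e||) ≈ 20*1.230449 = 24.60898.
floor(24.60898) = 24.

24


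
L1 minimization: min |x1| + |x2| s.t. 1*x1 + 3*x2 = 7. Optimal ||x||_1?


Axis intercepts:
  x1 = 7, x2 = 0: L1 = 7
  x1 = 0, x2 = 7/3: L1 = 7/3
x* = (0, 7/3)
||x*||_1 = 7/3.

7/3


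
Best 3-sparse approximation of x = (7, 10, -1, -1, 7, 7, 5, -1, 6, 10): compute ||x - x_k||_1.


Sorted |x_i| descending: [10, 10, 7, 7, 7, 6, 5, 1, 1, 1]
Keep top 3: [10, 10, 7]
Tail entries: [7, 7, 6, 5, 1, 1, 1]
L1 error = sum of tail = 28.

28


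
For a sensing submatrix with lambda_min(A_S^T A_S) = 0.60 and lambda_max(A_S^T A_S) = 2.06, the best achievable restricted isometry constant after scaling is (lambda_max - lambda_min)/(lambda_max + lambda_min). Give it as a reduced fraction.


lambda_max - lambda_min = 2.06 - 0.60 = 1.46.
lambda_max + lambda_min = 2.06 + 0.60 = 2.66.
delta = 1.46/2.66 = 146/266 = 73/133.

73/133


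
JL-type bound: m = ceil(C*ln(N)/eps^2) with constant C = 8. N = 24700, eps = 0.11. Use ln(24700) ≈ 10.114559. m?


ln(24700) ≈ 10.114559.
eps^2 = 0.11^2 = 0.0121.
C*ln(N)/eps^2 ≈ 8*10.114559/0.0121 ≈ 6687.3117.
m = ceil(6687.3117) = 6688.

6688


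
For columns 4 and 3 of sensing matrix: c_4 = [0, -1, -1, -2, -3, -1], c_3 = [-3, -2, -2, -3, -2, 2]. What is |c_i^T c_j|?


Inner product: 0*-3 + -1*-2 + -1*-2 + -2*-3 + -3*-2 + -1*2
Products: [0, 2, 2, 6, 6, -2]
Sum = 14.
|dot| = 14.

14


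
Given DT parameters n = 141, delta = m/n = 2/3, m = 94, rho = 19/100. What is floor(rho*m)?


m = 2/3*141 = 94.
rho = 19/100.
rho*m = 19/100*94 = 17.86.
k = floor(17.86) = 17.

17


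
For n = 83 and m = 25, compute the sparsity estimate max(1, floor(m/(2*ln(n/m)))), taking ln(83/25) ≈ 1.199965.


n/m = 83/25.
ln(n/m) ≈ 1.199965.
2*ln(n/m) ≈ 2.39993.
m/(2*ln(n/m)) ≈ 25/2.39993 ≈ 10.417.
floor = 10.
k_max = max(1, 10) = 10.

10


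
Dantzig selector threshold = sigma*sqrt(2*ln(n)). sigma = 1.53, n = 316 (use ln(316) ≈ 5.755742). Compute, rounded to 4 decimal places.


ln(316) ≈ 5.755742.
2*ln(n) ≈ 11.511484.
sqrt(2*ln(n)) ≈ sqrt(11.511484) ≈ 3.392858.
threshold ≈ 1.53*3.392858 = 5.19107274 ≈ 5.1911.

5.1911


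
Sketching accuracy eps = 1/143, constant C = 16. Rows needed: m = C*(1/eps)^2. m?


1/eps = 143.
(1/eps)^2 = 20449.
m = 16*20449 = 327184.

327184


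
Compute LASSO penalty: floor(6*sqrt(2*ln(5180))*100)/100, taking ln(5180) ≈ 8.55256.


ln(5180) ≈ 8.55256.
2*ln(n) ≈ 17.10512.
sqrt(2*ln(n)) ≈ sqrt(17.10512) ≈ 4.135834.
lambda ≈ 6*4.135834 = 24.815004.
floor(lambda*100)/100 = 24.81.

24.81


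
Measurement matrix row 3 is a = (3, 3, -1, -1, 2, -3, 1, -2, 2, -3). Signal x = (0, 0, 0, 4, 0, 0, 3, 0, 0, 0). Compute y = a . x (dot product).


Non-zero terms: ['-1*4', '1*3']
Products: [-4, 3]
y = sum = -1.

-1


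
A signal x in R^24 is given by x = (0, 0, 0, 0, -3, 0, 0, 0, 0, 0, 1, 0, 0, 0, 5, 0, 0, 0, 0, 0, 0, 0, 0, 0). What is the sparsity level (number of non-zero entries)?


Non-zero positions: [4, 10, 14].
Sparsity = 3.

3


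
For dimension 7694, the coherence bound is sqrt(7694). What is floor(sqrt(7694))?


87^2 = 7569 <= 7694 < 7744 = 88^2, so 87 <= sqrt(7694) < 88.
floor(sqrt(7694)) = 87.

87


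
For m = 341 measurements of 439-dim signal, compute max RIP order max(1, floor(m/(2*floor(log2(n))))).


floor(log2(439)) = 8.
2*8 = 16.
m/(2*floor(log2(n))) = 341/16 ≈ 21.3125.
floor = 21.
k = max(1, 21) = 21.

21


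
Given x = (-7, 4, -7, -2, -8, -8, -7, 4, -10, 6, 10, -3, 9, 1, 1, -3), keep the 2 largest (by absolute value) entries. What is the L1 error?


Sorted |x_i| descending: [10, 10, 9, 8, 8, 7, 7, 7, 6, 4, 4, 3, 3, 2, 1, 1]
Keep top 2: [10, 10]
Tail entries: [9, 8, 8, 7, 7, 7, 6, 4, 4, 3, 3, 2, 1, 1]
L1 error = sum of tail = 70.

70


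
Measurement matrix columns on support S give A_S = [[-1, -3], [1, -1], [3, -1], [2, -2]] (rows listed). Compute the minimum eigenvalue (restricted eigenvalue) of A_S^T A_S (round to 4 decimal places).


A_S^T A_S = [[15, -5], [-5, 15]].
trace = 30.
det = 200.
disc = trace^2 - 4*det = 900 - 4*200 = 100.
sqrt(100) = 10.
lam_min = (30 - 10)/2 = 10 = 10.0000.

10.0000


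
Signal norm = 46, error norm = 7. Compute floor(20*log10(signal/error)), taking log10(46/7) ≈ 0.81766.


||x||/||e|| = 46/7.
log10(46/7) ≈ 0.81766.
20*log10(||x||/||e||) ≈ 20*0.81766 = 16.3532.
floor(16.3532) = 16.

16


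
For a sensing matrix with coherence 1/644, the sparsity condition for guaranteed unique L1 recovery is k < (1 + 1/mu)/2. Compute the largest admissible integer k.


1/mu = 644.
1 + 1/mu = 645.
(1 + 1/mu)/2 = 322.5 is not an integer, so k_max = floor(322.5) = 322.

322


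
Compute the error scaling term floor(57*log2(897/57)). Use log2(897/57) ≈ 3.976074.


log2(n/k) = log2(897/57) ≈ 3.976074.
k*log2(n/k) ≈ 57*3.976074 = 226.636218.
floor(226.636218) = 226.

226


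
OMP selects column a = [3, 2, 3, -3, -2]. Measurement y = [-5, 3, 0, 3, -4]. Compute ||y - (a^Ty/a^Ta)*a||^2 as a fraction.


a^T a = 35.
a^T y = -10.
coeff = -10/35 = -2/7.
||r||^2 = 393/7.

393/7


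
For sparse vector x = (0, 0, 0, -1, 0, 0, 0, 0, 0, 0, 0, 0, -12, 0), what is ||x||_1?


Non-zero entries: [(3, -1), (12, -12)]
Absolute values: [1, 12]
||x||_1 = sum = 13.

13


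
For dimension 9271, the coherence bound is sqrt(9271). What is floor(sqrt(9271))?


96^2 = 9216 <= 9271 < 9409 = 97^2, so 96 <= sqrt(9271) < 97.
floor(sqrt(9271)) = 96.

96


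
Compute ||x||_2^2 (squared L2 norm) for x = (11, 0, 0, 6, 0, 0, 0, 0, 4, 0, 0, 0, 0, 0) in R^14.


Non-zero entries: [(0, 11), (3, 6), (8, 4)]
Squares: [121, 36, 16]
||x||_2^2 = sum = 173.

173


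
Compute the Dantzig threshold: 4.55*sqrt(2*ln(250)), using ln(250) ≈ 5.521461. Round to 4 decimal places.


ln(250) ≈ 5.521461.
2*ln(n) ≈ 11.042922.
sqrt(2*ln(n)) ≈ sqrt(11.042922) ≈ 3.323089.
threshold ≈ 4.55*3.323089 = 15.12005495 ≈ 15.1201.

15.1201


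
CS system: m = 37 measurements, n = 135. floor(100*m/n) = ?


100*m/n = 100*37/135 ≈ 27.4074.
floor = 27.

27


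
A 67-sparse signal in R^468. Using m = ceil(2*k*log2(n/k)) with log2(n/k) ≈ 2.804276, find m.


log2(n/k) = log2(468/67) ≈ 2.804276.
2*k*log2(n/k) ≈ 2*67*2.804276 = 375.772984.
m = ceil(375.772984) = 376.

376


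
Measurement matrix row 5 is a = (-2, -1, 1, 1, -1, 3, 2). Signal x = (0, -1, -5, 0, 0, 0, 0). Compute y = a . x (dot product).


Non-zero terms: ['-1*-1', '1*-5']
Products: [1, -5]
y = sum = -4.

-4


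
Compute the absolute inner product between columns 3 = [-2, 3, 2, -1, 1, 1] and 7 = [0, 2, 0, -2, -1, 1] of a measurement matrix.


Inner product: -2*0 + 3*2 + 2*0 + -1*-2 + 1*-1 + 1*1
Products: [0, 6, 0, 2, -1, 1]
Sum = 8.
|dot| = 8.

8


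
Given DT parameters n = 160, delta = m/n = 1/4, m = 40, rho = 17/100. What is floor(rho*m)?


m = 1/4*160 = 40.
rho = 17/100.
rho*m = 17/100*40 = 6.8.
k = floor(6.8) = 6.

6


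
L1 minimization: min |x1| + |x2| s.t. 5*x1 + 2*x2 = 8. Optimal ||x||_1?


Axis intercepts:
  x1 = 8/5, x2 = 0: L1 = 8/5
  x1 = 0, x2 = 4: L1 = 4
x* = (8/5, 0)
||x*||_1 = 8/5.

8/5


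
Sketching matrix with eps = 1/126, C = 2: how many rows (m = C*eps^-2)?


1/eps = 126.
(1/eps)^2 = 15876.
m = 2*15876 = 31752.

31752


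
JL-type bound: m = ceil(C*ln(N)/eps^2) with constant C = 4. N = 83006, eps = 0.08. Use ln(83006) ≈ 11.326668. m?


ln(83006) ≈ 11.326668.
eps^2 = 0.08^2 = 0.0064.
C*ln(N)/eps^2 ≈ 4*11.326668/0.0064 ≈ 7079.1675.
m = ceil(7079.1675) = 7080.

7080


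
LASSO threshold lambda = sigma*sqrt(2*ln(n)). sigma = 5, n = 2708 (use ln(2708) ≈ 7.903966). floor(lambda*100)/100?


ln(2708) ≈ 7.903966.
2*ln(n) ≈ 15.807932.
sqrt(2*ln(n)) ≈ sqrt(15.807932) ≈ 3.975919.
lambda ≈ 5*3.975919 = 19.879595.
floor(lambda*100)/100 = 19.87.

19.87


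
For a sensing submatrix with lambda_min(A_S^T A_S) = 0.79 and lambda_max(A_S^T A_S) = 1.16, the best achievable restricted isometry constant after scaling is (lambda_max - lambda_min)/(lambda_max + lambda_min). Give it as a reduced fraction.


lambda_max - lambda_min = 1.16 - 0.79 = 0.37.
lambda_max + lambda_min = 1.16 + 0.79 = 1.95.
delta = 0.37/1.95 = 37/195.

37/195


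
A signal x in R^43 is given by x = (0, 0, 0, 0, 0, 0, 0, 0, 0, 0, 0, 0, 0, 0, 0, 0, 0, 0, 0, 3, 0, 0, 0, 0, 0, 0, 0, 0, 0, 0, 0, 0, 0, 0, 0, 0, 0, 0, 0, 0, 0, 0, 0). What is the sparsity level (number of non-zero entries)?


Non-zero positions: [19].
Sparsity = 1.

1


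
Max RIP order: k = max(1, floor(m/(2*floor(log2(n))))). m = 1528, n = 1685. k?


floor(log2(1685)) = 10.
2*10 = 20.
m/(2*floor(log2(n))) = 1528/20 ≈ 76.4.
floor = 76.
k = max(1, 76) = 76.

76


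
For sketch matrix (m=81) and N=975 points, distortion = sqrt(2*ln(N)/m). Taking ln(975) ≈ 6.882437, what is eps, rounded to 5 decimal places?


ln(975) ≈ 6.882437.
2*ln(N)/m ≈ 2*6.882437/81 ≈ 0.16993672.
eps = sqrt(0.16993672) ≈ 0.4122338 ≈ 0.41223.

0.41223


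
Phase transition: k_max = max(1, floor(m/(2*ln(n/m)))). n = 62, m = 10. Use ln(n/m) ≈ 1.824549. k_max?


n/m = 62/10 = 31/5.
ln(n/m) ≈ 1.824549.
2*ln(n/m) ≈ 3.649098.
m/(2*ln(n/m)) ≈ 10/3.649098 ≈ 2.7404.
floor = 2.
k_max = max(1, 2) = 2.

2


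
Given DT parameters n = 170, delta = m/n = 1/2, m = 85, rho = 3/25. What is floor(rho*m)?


m = 1/2*170 = 85.
rho = 3/25.
rho*m = 3/25*85 = 10.2.
k = floor(10.2) = 10.

10
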